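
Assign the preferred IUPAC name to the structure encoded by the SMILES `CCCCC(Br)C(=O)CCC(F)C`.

6-bromo-2-fluorodecan-5-one

The longest chain bearing the carbonyl is 10 carbons long (decane).
The highest-priority functional group is a ketone (C=O on an internal carbon), so the name ends in -one.
The numbering direction is chosen so that numbering from this end puts the carbonyl group at C-5 rather than C-6.
With this numbering: the carbonyl at C-5; a bromo group at C-6; a fluoro group at C-2.
The substituents are ordered alphabetically, ignoring any di-/tri- multipliers.
The name is 6-bromo-2-fluorodecan-5-one.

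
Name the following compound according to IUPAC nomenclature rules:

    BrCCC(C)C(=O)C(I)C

Counting along the main chain through the carbonyl gives 6 carbons: the parent is hexane.
The principal characteristic group is a ketone (C=O on an internal carbon), named with the suffix -one.
Number the chain so that numbering from this end puts the carbonyl group at C-3 rather than C-4.
That gives the carbonyl at C-3; a bromo group at C-6; an iodo group at C-2; a methyl group at C-4.
Substituent prefixes are cited in alphabetical order (multiplying prefixes like di-/tri- are ignored for ordering).
Assembling the pieces gives 6-bromo-2-iodo-4-methylhexan-3-one.

6-bromo-2-iodo-4-methylhexan-3-one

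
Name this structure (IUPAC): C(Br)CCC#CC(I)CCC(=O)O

9-bromo-4-iodonon-5-ynoic acid

The longest chain bearing the –COOH group and the multiple bond is 9 carbons long (nonane).
The principal characteristic group is a carboxylic acid (terminal –COOH), named with the suffix -oic acid.
There is one C≡C triple bond, indicated by the ending -yne.
Number the chain so that the carboxylic acid carbon is C-1 by definition.
This places the triple bond between C-5 and C-6; a bromo group at C-9; an iodo group at C-4.
Substituent prefixes are cited in alphabetical order (multiplying prefixes like di-/tri- are ignored for ordering).
Assembling the pieces gives 9-bromo-4-iodonon-5-ynoic acid.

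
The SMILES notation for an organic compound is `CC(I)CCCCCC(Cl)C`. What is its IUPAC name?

2-chloro-8-iodononane

The parent chain contains 9 carbons (nonane).
Number the chain so that the locant sets are identical either way, so the alphabetically earlier chloro substituent takes the lower locant (2 rather than 8).
With this numbering: a chloro group at C-2; an iodo group at C-8.
The substituents are ordered alphabetically, ignoring any di-/tri- multipliers.
Putting it together: 2-chloro-8-iodononane.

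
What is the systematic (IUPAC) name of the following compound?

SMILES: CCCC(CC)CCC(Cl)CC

The longest continuous carbon chain has 9 atoms, so the parent hydride is nonane.
The numbering direction is chosen so that the substituent locant set {3,6} is lower than {4,7} at the first point of difference.
That gives a chloro group at C-3; an ethyl group at C-6.
Prefixes are listed alphabetically: chloro, ethyl.
Putting it together: 3-chloro-6-ethylnonane.

3-chloro-6-ethylnonane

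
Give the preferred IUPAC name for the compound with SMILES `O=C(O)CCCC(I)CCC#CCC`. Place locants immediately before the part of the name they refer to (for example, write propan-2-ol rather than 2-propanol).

The longest chain bearing the –COOH group and the multiple bond is 11 carbons long (undecane).
A carboxylic acid (terminal –COOH) is the principal characteristic group, giving the suffix -oic acid.
A C≡C triple bond in the chain gives the infix -yne-.
Number the chain so that the carboxylic acid carbon is C-1 by definition.
With this numbering: the triple bond between C-8 and C-9; an iodo group at C-5.
Assembling the pieces gives 5-iodoundec-8-ynoic acid.

5-iodoundec-8-ynoic acid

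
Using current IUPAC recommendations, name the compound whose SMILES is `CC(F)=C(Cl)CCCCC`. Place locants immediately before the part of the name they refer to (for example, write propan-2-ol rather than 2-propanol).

3-chloro-2-fluorooct-2-ene

The longest carbon chain that includes the multiple bond has 8 carbons, so the parent hydride is octane.
The chain contains a C=C double bond, so the unsaturation ending is -ene.
Choose the numbering such that numbering from this end puts the double bond at C-2 rather than C-6.
That gives the double bond between C-2 and C-3; a chloro group at C-3; a fluoro group at C-2.
Prefixes are listed alphabetically: chloro, fluoro.
The name is 3-chloro-2-fluorooct-2-ene.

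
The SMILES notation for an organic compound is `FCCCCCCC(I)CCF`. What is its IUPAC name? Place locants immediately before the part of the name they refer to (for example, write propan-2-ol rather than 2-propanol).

The longest carbon chain is 9 atoms: the parent is nonane.
Choose the numbering such that the substituent locant set {1,3,9} is lower than {1,7,9} at the first point of difference.
That gives fluoro groups at C-1 and C-9; an iodo group at C-3.
Substituent prefixes are cited in alphabetical order (multiplying prefixes like di-/tri- are ignored for ordering).
Assembling the pieces gives 1,9-difluoro-3-iodononane.

1,9-difluoro-3-iodononane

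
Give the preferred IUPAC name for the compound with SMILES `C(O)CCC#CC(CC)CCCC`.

The longest chain bearing the –OH group and the multiple bond is 10 carbons long (decane).
An alcohol (–OH) is the principal characteristic group, giving the suffix -ol.
The chain contains a C≡C triple bond, so the unsaturation ending is -yne.
Number the chain so that numbering from this end puts the hydroxyl group at C-1 rather than C-10.
With this numbering: the hydroxyl at C-1; the triple bond between C-4 and C-5; an ethyl group at C-6.
Assembling the pieces gives 6-ethyldec-4-yn-1-ol.

6-ethyldec-4-yn-1-ol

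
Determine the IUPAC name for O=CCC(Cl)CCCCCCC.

Counting along the main chain through the –CHO group gives 10 carbons: the parent is decane.
An aldehyde (terminal –CHO) is the principal characteristic group, giving the suffix -al.
Number the chain so that the aldehyde carbon is C-1 by definition.
That gives a chloro group at C-3.
The name is 3-chlorodecanal.

3-chlorodecanal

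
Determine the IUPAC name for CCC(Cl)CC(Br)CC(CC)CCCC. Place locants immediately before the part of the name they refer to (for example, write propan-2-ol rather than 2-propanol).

5-bromo-3-chloro-7-ethylundecane

The parent chain contains 11 carbons (undecane).
Number the chain so that the substituent locant set {3,5,7} is lower than {5,7,9} at the first point of difference.
This places a bromo group at C-5; a chloro group at C-3; an ethyl group at C-7.
The substituents are ordered alphabetically, ignoring any di-/tri- multipliers.
Putting it together: 5-bromo-3-chloro-7-ethylundecane.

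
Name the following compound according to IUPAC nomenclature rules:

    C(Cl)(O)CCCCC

1-chlorohexan-1-ol

The longest chain bearing the –OH group is 6 carbons long (hexane).
The principal characteristic group is an alcohol (–OH), named with the suffix -ol.
Number the chain so that numbering from this end puts the hydroxyl group at C-1 rather than C-6.
That gives the hydroxyl at C-1; a chloro group at C-1.
The name is 1-chlorohexan-1-ol.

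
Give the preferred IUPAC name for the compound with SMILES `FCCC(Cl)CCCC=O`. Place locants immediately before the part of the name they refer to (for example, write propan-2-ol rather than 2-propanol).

5-chloro-7-fluoroheptanal

The longest chain bearing the –CHO group is 7 carbons long (heptane).
An aldehyde (terminal –CHO) is the principal characteristic group, giving the suffix -al.
Number the chain so that the aldehyde carbon is C-1 by definition.
This places a chloro group at C-5; a fluoro group at C-7.
Prefixes are listed alphabetically: chloro, fluoro.
Assembling the pieces gives 5-chloro-7-fluoroheptanal.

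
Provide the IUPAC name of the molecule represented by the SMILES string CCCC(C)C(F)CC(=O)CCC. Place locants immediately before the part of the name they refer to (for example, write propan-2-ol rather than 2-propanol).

6-fluoro-7-methyldecan-4-one

The longest carbon chain that includes the carbonyl has 10 carbons, so the parent hydride is decane.
The principal characteristic group is a ketone (C=O on an internal carbon), named with the suffix -one.
Choose the numbering such that numbering from this end puts the carbonyl group at C-4 rather than C-7.
This places the carbonyl at C-4; a fluoro group at C-6; a methyl group at C-7.
Prefixes are listed alphabetically: fluoro, methyl.
Putting it together: 6-fluoro-7-methyldecan-4-one.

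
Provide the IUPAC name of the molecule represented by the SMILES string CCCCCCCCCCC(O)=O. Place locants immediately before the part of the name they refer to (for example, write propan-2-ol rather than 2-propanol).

undecanoic acid

The longest chain bearing the –COOH group is 11 carbons long (undecane).
A carboxylic acid (terminal –COOH) is the principal characteristic group, giving the suffix -oic acid.
The numbering direction is chosen so that the carboxylic acid carbon is C-1 by definition.
Assembling the pieces gives undecanoic acid.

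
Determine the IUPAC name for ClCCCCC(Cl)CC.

The longest carbon chain is 7 atoms: the parent is heptane.
The numbering direction is chosen so that the substituent locant set {1,5} is lower than {3,7} at the first point of difference.
With this numbering: chloro groups at C-1 and C-5.
Putting it together: 1,5-dichloroheptane.

1,5-dichloroheptane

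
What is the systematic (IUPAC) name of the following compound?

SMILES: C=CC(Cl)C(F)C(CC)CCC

The longest chain bearing the multiple bond is 8 carbons long (octane).
A C=C double bond in the chain gives the infix -ene-.
Choose the numbering such that numbering from this end puts the double bond at C-1 rather than C-7.
This places the double bond between C-1 and C-2; a chloro group at C-3; an ethyl group at C-5; a fluoro group at C-4.
Prefixes are listed alphabetically: chloro, ethyl, fluoro.
Assembling the pieces gives 3-chloro-5-ethyl-4-fluorooct-1-ene.

3-chloro-5-ethyl-4-fluorooct-1-ene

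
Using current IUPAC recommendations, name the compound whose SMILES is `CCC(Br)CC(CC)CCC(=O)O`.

6-bromo-4-ethyloctanoic acid

Counting along the main chain through the –COOH group gives 8 carbons: the parent is octane.
A carboxylic acid (terminal –COOH) is the principal characteristic group, giving the suffix -oic acid.
Number the chain so that the carboxylic acid carbon is C-1 by definition.
That gives a bromo group at C-6; an ethyl group at C-4.
Substituent prefixes are cited in alphabetical order (multiplying prefixes like di-/tri- are ignored for ordering).
Putting it together: 6-bromo-4-ethyloctanoic acid.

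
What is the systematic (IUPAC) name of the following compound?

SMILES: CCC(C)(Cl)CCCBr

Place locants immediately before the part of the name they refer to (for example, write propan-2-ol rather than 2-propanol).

The longest continuous carbon chain has 6 atoms, so the parent hydride is hexane.
Choose the numbering such that the substituent locant set {1,4,4} is lower than {3,3,6} at the first point of difference.
That gives a bromo group at C-1; a chloro group at C-4; a methyl group at C-4.
Prefixes are listed alphabetically: bromo, chloro, methyl.
Putting it together: 1-bromo-4-chloro-4-methylhexane.

1-bromo-4-chloro-4-methylhexane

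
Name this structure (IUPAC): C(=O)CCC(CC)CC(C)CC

4-ethyl-6-methyloctanal

The longest chain bearing the –CHO group is 8 carbons long (octane).
The highest-priority functional group is an aldehyde (terminal –CHO), so the name ends in -al.
The numbering direction is chosen so that the aldehyde carbon is C-1 by definition.
This places an ethyl group at C-4; a methyl group at C-6.
Substituent prefixes are cited in alphabetical order (multiplying prefixes like di-/tri- are ignored for ordering).
The name is 4-ethyl-6-methyloctanal.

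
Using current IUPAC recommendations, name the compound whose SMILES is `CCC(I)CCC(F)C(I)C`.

The parent chain contains 8 carbons (octane).
Number the chain so that the substituent locant set {2,3,6} is lower than {3,6,7} at the first point of difference.
With this numbering: a fluoro group at C-3; iodo groups at C-2 and C-6.
The substituents are ordered alphabetically, ignoring any di-/tri- multipliers.
Assembling the pieces gives 3-fluoro-2,6-diiodooctane.

3-fluoro-2,6-diiodooctane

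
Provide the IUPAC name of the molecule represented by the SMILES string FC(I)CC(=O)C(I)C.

The longest chain bearing the carbonyl is 5 carbons long (pentane).
A ketone (C=O on an internal carbon) is the principal characteristic group, giving the suffix -one.
The numbering direction is chosen so that the substituent locant set {1,1,4} is lower than {2,5,5} at the first point of difference.
With this numbering: the carbonyl at C-3; a fluoro group at C-1; iodo groups at C-1 and C-4.
Substituent prefixes are cited in alphabetical order (multiplying prefixes like di-/tri- are ignored for ordering).
Putting it together: 1-fluoro-1,4-diiodopentan-3-one.

1-fluoro-1,4-diiodopentan-3-one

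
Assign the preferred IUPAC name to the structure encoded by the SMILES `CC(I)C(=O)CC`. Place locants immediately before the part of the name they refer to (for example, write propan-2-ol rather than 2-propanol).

Counting along the main chain through the carbonyl gives 5 carbons: the parent is pentane.
A ketone (C=O on an internal carbon) is the principal characteristic group, giving the suffix -one.
Choose the numbering such that the substituent locant set {2} is lower than {4} at the first point of difference.
With this numbering: the carbonyl at C-3; an iodo group at C-2.
Assembling the pieces gives 2-iodopentan-3-one.

2-iodopentan-3-one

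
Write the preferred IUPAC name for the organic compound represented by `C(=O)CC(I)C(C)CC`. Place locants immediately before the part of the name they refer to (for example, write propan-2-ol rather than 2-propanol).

3-iodo-4-methylhexanal

The longest carbon chain that includes the –CHO group has 6 carbons, so the parent hydride is hexane.
The highest-priority functional group is an aldehyde (terminal –CHO), so the name ends in -al.
Choose the numbering such that the aldehyde carbon is C-1 by definition.
That gives an iodo group at C-3; a methyl group at C-4.
Substituent prefixes are cited in alphabetical order (multiplying prefixes like di-/tri- are ignored for ordering).
The name is 3-iodo-4-methylhexanal.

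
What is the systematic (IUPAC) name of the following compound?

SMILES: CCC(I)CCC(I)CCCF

The longest continuous carbon chain has 9 atoms, so the parent hydride is nonane.
The numbering direction is chosen so that the substituent locant set {1,4,7} is lower than {3,6,9} at the first point of difference.
That gives a fluoro group at C-1; iodo groups at C-4 and C-7.
Substituent prefixes are cited in alphabetical order (multiplying prefixes like di-/tri- are ignored for ordering).
The name is 1-fluoro-4,7-diiodononane.

1-fluoro-4,7-diiodononane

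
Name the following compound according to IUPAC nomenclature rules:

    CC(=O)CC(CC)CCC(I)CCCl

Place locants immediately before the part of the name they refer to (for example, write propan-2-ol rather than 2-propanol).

9-chloro-4-ethyl-7-iodononan-2-one

The longest carbon chain that includes the carbonyl has 9 carbons, so the parent hydride is nonane.
The highest-priority functional group is a ketone (C=O on an internal carbon), so the name ends in -one.
Number the chain so that numbering from this end puts the carbonyl group at C-2 rather than C-8.
This places the carbonyl at C-2; a chloro group at C-9; an ethyl group at C-4; an iodo group at C-7.
Substituent prefixes are cited in alphabetical order (multiplying prefixes like di-/tri- are ignored for ordering).
Assembling the pieces gives 9-chloro-4-ethyl-7-iodononan-2-one.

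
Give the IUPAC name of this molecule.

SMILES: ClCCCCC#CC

7-chlorohept-2-yne

The longest chain bearing the multiple bond is 7 carbons long (heptane).
The chain contains a C≡C triple bond, so the unsaturation ending is -yne.
The numbering direction is chosen so that numbering from this end puts the triple bond at C-2 rather than C-5.
This places the triple bond between C-2 and C-3; a chloro group at C-7.
The name is 7-chlorohept-2-yne.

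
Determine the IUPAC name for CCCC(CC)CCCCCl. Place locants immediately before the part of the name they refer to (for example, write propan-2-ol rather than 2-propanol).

The longest continuous carbon chain has 8 atoms, so the parent hydride is octane.
Number the chain so that the substituent locant set {1,5} is lower than {4,8} at the first point of difference.
This places a chloro group at C-1; an ethyl group at C-5.
Prefixes are listed alphabetically: chloro, ethyl.
Assembling the pieces gives 1-chloro-5-ethyloctane.

1-chloro-5-ethyloctane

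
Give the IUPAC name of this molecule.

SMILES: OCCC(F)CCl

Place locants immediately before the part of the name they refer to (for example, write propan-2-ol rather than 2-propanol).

4-chloro-3-fluorobutan-1-ol

Counting along the main chain through the –OH group gives 4 carbons: the parent is butane.
An alcohol (–OH) is the principal characteristic group, giving the suffix -ol.
Number the chain so that numbering from this end puts the hydroxyl group at C-1 rather than C-4.
With this numbering: the hydroxyl at C-1; a chloro group at C-4; a fluoro group at C-3.
The substituents are ordered alphabetically, ignoring any di-/tri- multipliers.
The name is 4-chloro-3-fluorobutan-1-ol.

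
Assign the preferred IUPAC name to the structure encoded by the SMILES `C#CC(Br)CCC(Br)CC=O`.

Counting along the main chain through the –CHO group and the multiple bond gives 8 carbons: the parent is octane.
The highest-priority functional group is an aldehyde (terminal –CHO), so the name ends in -al.
A C≡C triple bond in the chain gives the infix -yne-.
Number the chain so that the aldehyde carbon is C-1 by definition.
With this numbering: the triple bond between C-7 and C-8; bromo groups at C-3 and C-6.
The name is 3,6-dibromooct-7-ynal.

3,6-dibromooct-7-ynal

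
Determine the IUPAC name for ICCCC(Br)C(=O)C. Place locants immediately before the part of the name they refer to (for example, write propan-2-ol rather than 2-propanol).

3-bromo-6-iodohexan-2-one

Counting along the main chain through the carbonyl gives 6 carbons: the parent is hexane.
The principal characteristic group is a ketone (C=O on an internal carbon), named with the suffix -one.
Number the chain so that numbering from this end puts the carbonyl group at C-2 rather than C-5.
With this numbering: the carbonyl at C-2; a bromo group at C-3; an iodo group at C-6.
The substituents are ordered alphabetically, ignoring any di-/tri- multipliers.
Putting it together: 3-bromo-6-iodohexan-2-one.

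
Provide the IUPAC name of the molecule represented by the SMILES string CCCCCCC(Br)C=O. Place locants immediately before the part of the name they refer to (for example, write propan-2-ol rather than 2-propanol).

The longest carbon chain that includes the –CHO group has 8 carbons, so the parent hydride is octane.
The principal characteristic group is an aldehyde (terminal –CHO), named with the suffix -al.
The numbering direction is chosen so that the aldehyde carbon is C-1 by definition.
With this numbering: a bromo group at C-2.
Assembling the pieces gives 2-bromooctanal.

2-bromooctanal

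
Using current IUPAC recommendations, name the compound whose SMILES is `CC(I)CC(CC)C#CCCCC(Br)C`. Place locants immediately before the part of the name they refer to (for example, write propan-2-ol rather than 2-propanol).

10-bromo-4-ethyl-2-iodoundec-5-yne

The longest chain bearing the multiple bond is 11 carbons long (undecane).
There is one C≡C triple bond, indicated by the ending -yne.
Number the chain so that numbering from this end puts the triple bond at C-5 rather than C-6.
That gives the triple bond between C-5 and C-6; a bromo group at C-10; an ethyl group at C-4; an iodo group at C-2.
Substituent prefixes are cited in alphabetical order (multiplying prefixes like di-/tri- are ignored for ordering).
Putting it together: 10-bromo-4-ethyl-2-iodoundec-5-yne.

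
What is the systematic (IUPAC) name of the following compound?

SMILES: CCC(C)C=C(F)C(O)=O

Counting along the main chain through the –COOH group and the multiple bond gives 6 carbons: the parent is hexane.
A carboxylic acid (terminal –COOH) is the principal characteristic group, giving the suffix -oic acid.
A C=C double bond in the chain gives the infix -ene-.
Number the chain so that the carboxylic acid carbon is C-1 by definition.
That gives the double bond between C-2 and C-3; a fluoro group at C-2; a methyl group at C-4.
Prefixes are listed alphabetically: fluoro, methyl.
The name is 2-fluoro-4-methylhex-2-enoic acid.

2-fluoro-4-methylhex-2-enoic acid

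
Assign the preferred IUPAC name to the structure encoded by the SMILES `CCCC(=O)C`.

pentan-2-one

Counting along the main chain through the carbonyl gives 5 carbons: the parent is pentane.
The principal characteristic group is a ketone (C=O on an internal carbon), named with the suffix -one.
Number the chain so that numbering from this end puts the carbonyl group at C-2 rather than C-4.
That gives the carbonyl at C-2.
Assembling the pieces gives pentan-2-one.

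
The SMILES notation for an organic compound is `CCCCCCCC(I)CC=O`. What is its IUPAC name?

Counting along the main chain through the –CHO group gives 10 carbons: the parent is decane.
An aldehyde (terminal –CHO) is the principal characteristic group, giving the suffix -al.
Number the chain so that the aldehyde carbon is C-1 by definition.
This places an iodo group at C-3.
The name is 3-iododecanal.

3-iododecanal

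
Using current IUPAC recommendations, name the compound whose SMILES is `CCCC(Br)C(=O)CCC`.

5-bromooctan-4-one

The longest carbon chain that includes the carbonyl has 8 carbons, so the parent hydride is octane.
The principal characteristic group is a ketone (C=O on an internal carbon), named with the suffix -one.
Choose the numbering such that numbering from this end puts the carbonyl group at C-4 rather than C-5.
That gives the carbonyl at C-4; a bromo group at C-5.
Assembling the pieces gives 5-bromooctan-4-one.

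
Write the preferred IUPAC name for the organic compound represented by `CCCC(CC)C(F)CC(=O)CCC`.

7-ethyl-6-fluorodecan-4-one

The longest carbon chain that includes the carbonyl has 10 carbons, so the parent hydride is decane.
A ketone (C=O on an internal carbon) is the principal characteristic group, giving the suffix -one.
Number the chain so that numbering from this end puts the carbonyl group at C-4 rather than C-7.
This places the carbonyl at C-4; an ethyl group at C-7; a fluoro group at C-6.
Prefixes are listed alphabetically: ethyl, fluoro.
Assembling the pieces gives 7-ethyl-6-fluorodecan-4-one.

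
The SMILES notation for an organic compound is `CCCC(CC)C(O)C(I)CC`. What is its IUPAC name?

Counting along the main chain through the –OH group gives 8 carbons: the parent is octane.
The principal characteristic group is an alcohol (–OH), named with the suffix -ol.
The numbering direction is chosen so that numbering from this end puts the hydroxyl group at C-4 rather than C-5.
This places the hydroxyl at C-4; an ethyl group at C-5; an iodo group at C-3.
The substituents are ordered alphabetically, ignoring any di-/tri- multipliers.
The name is 5-ethyl-3-iodooctan-4-ol.

5-ethyl-3-iodooctan-4-ol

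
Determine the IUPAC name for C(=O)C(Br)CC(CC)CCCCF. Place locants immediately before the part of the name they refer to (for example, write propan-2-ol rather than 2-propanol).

2-bromo-4-ethyl-8-fluorooctanal

The longest chain bearing the –CHO group is 8 carbons long (octane).
The principal characteristic group is an aldehyde (terminal –CHO), named with the suffix -al.
The numbering direction is chosen so that the aldehyde carbon is C-1 by definition.
That gives a bromo group at C-2; an ethyl group at C-4; a fluoro group at C-8.
The substituents are ordered alphabetically, ignoring any di-/tri- multipliers.
The name is 2-bromo-4-ethyl-8-fluorooctanal.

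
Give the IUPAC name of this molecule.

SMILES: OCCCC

butan-1-ol

The longest carbon chain that includes the –OH group has 4 carbons, so the parent hydride is butane.
The highest-priority functional group is an alcohol (–OH), so the name ends in -ol.
The numbering direction is chosen so that numbering from this end puts the hydroxyl group at C-1 rather than C-4.
This places the hydroxyl at C-1.
Putting it together: butan-1-ol.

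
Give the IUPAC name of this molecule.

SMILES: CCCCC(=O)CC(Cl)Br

1-bromo-1-chloroheptan-3-one

The longest chain bearing the carbonyl is 7 carbons long (heptane).
A ketone (C=O on an internal carbon) is the principal characteristic group, giving the suffix -one.
The numbering direction is chosen so that numbering from this end puts the carbonyl group at C-3 rather than C-5.
This places the carbonyl at C-3; a bromo group at C-1; a chloro group at C-1.
Substituent prefixes are cited in alphabetical order (multiplying prefixes like di-/tri- are ignored for ordering).
Putting it together: 1-bromo-1-chloroheptan-3-one.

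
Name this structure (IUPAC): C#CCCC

pent-1-yne

The longest carbon chain that includes the multiple bond has 5 carbons, so the parent hydride is pentane.
The chain contains a C≡C triple bond, so the unsaturation ending is -yne.
The numbering direction is chosen so that numbering from this end puts the triple bond at C-1 rather than C-4.
That gives the triple bond between C-1 and C-2.
Assembling the pieces gives pent-1-yne.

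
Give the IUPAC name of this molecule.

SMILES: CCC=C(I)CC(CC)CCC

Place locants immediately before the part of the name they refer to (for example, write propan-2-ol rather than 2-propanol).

The longest chain bearing the multiple bond is 9 carbons long (nonane).
There is one C=C double bond, indicated by the ending -ene.
The numbering direction is chosen so that numbering from this end puts the double bond at C-3 rather than C-6.
With this numbering: the double bond between C-3 and C-4; an ethyl group at C-6; an iodo group at C-4.
The substituents are ordered alphabetically, ignoring any di-/tri- multipliers.
The name is 6-ethyl-4-iodonon-3-ene.

6-ethyl-4-iodonon-3-ene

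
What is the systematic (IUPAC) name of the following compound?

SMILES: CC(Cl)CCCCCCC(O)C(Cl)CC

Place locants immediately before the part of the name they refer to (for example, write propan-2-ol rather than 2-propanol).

3,11-dichlorododecan-4-ol

Counting along the main chain through the –OH group gives 12 carbons: the parent is dodecane.
The highest-priority functional group is an alcohol (–OH), so the name ends in -ol.
Choose the numbering such that numbering from this end puts the hydroxyl group at C-4 rather than C-9.
That gives the hydroxyl at C-4; chloro groups at C-3 and C-11.
Assembling the pieces gives 3,11-dichlorododecan-4-ol.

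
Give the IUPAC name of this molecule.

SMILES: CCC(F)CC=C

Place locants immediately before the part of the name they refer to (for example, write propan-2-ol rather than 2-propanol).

4-fluorohex-1-ene

The longest carbon chain that includes the multiple bond has 6 carbons, so the parent hydride is hexane.
The chain contains a C=C double bond, so the unsaturation ending is -ene.
Choose the numbering such that numbering from this end puts the double bond at C-1 rather than C-5.
With this numbering: the double bond between C-1 and C-2; a fluoro group at C-4.
Assembling the pieces gives 4-fluorohex-1-ene.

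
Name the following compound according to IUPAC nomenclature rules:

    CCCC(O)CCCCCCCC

dodecan-4-ol

Counting along the main chain through the –OH group gives 12 carbons: the parent is dodecane.
The highest-priority functional group is an alcohol (–OH), so the name ends in -ol.
Number the chain so that numbering from this end puts the hydroxyl group at C-4 rather than C-9.
This places the hydroxyl at C-4.
Putting it together: dodecan-4-ol.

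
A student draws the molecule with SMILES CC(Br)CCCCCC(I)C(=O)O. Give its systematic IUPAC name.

8-bromo-2-iodononanoic acid

The longest chain bearing the –COOH group is 9 carbons long (nonane).
The highest-priority functional group is a carboxylic acid (terminal –COOH), so the name ends in -oic acid.
Number the chain so that the carboxylic acid carbon is C-1 by definition.
That gives a bromo group at C-8; an iodo group at C-2.
The substituents are ordered alphabetically, ignoring any di-/tri- multipliers.
Assembling the pieces gives 8-bromo-2-iodononanoic acid.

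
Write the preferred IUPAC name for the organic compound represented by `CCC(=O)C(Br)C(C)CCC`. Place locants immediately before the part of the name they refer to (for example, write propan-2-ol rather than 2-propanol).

The longest chain bearing the carbonyl is 8 carbons long (octane).
The principal characteristic group is a ketone (C=O on an internal carbon), named with the suffix -one.
The numbering direction is chosen so that numbering from this end puts the carbonyl group at C-3 rather than C-6.
With this numbering: the carbonyl at C-3; a bromo group at C-4; a methyl group at C-5.
The substituents are ordered alphabetically, ignoring any di-/tri- multipliers.
The name is 4-bromo-5-methyloctan-3-one.

4-bromo-5-methyloctan-3-one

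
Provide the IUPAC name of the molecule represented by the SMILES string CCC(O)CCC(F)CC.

The longest carbon chain that includes the –OH group has 8 carbons, so the parent hydride is octane.
An alcohol (–OH) is the principal characteristic group, giving the suffix -ol.
Choose the numbering such that numbering from this end puts the hydroxyl group at C-3 rather than C-6.
With this numbering: the hydroxyl at C-3; a fluoro group at C-6.
The name is 6-fluorooctan-3-ol.

6-fluorooctan-3-ol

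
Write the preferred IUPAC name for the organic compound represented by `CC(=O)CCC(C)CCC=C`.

The longest carbon chain that includes the carbonyl and the multiple bond has 9 carbons, so the parent hydride is nonane.
The highest-priority functional group is a ketone (C=O on an internal carbon), so the name ends in -one.
A C=C double bond in the chain gives the infix -ene-.
Choose the numbering such that numbering from this end puts the carbonyl group at C-2 rather than C-8.
This places the carbonyl at C-2; the double bond between C-8 and C-9; a methyl group at C-5.
Putting it together: 5-methylnon-8-en-2-one.

5-methylnon-8-en-2-one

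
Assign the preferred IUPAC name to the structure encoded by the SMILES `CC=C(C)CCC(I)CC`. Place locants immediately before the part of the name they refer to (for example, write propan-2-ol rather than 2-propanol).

The longest chain bearing the multiple bond is 8 carbons long (octane).
A C=C double bond in the chain gives the infix -ene-.
Choose the numbering such that numbering from this end puts the double bond at C-2 rather than C-6.
With this numbering: the double bond between C-2 and C-3; an iodo group at C-6; a methyl group at C-3.
The substituents are ordered alphabetically, ignoring any di-/tri- multipliers.
Assembling the pieces gives 6-iodo-3-methyloct-2-ene.

6-iodo-3-methyloct-2-ene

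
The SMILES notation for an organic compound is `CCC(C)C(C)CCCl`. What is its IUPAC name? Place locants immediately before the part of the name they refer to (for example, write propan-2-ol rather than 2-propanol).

The longest carbon chain is 6 atoms: the parent is hexane.
The numbering direction is chosen so that the substituent locant set {1,3,4} is lower than {3,4,6} at the first point of difference.
This places a chloro group at C-1; methyl groups at C-3 and C-4.
The substituents are ordered alphabetically, ignoring any di-/tri- multipliers.
Assembling the pieces gives 1-chloro-3,4-dimethylhexane.

1-chloro-3,4-dimethylhexane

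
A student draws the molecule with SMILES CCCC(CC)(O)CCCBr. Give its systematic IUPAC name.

1-bromo-4-ethylheptan-4-ol

Counting along the main chain through the –OH group gives 7 carbons: the parent is heptane.
An alcohol (–OH) is the principal characteristic group, giving the suffix -ol.
Choose the numbering such that the substituent locant set {1,4} is lower than {4,7} at the first point of difference.
That gives the hydroxyl at C-4; a bromo group at C-1; an ethyl group at C-4.
The substituents are ordered alphabetically, ignoring any di-/tri- multipliers.
The name is 1-bromo-4-ethylheptan-4-ol.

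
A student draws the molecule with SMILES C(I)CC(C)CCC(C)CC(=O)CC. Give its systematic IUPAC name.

10-iodo-5,8-dimethyldecan-3-one

The longest carbon chain that includes the carbonyl has 10 carbons, so the parent hydride is decane.
The highest-priority functional group is a ketone (C=O on an internal carbon), so the name ends in -one.
The numbering direction is chosen so that numbering from this end puts the carbonyl group at C-3 rather than C-8.
That gives the carbonyl at C-3; an iodo group at C-10; methyl groups at C-5 and C-8.
Substituent prefixes are cited in alphabetical order (multiplying prefixes like di-/tri- are ignored for ordering).
Putting it together: 10-iodo-5,8-dimethyldecan-3-one.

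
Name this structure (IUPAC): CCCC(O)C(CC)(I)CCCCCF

5-ethyl-10-fluoro-5-iododecan-4-ol

Counting along the main chain through the –OH group gives 10 carbons: the parent is decane.
An alcohol (–OH) is the principal characteristic group, giving the suffix -ol.
Number the chain so that numbering from this end puts the hydroxyl group at C-4 rather than C-7.
With this numbering: the hydroxyl at C-4; an ethyl group at C-5; a fluoro group at C-10; an iodo group at C-5.
Substituent prefixes are cited in alphabetical order (multiplying prefixes like di-/tri- are ignored for ordering).
Assembling the pieces gives 5-ethyl-10-fluoro-5-iododecan-4-ol.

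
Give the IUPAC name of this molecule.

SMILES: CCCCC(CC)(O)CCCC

The longest carbon chain that includes the –OH group has 9 carbons, so the parent hydride is nonane.
An alcohol (–OH) is the principal characteristic group, giving the suffix -ol.
Both numbering directions give the same locant set; either may be used.
That gives the hydroxyl at C-5; an ethyl group at C-5.
Putting it together: 5-ethylnonan-5-ol.

5-ethylnonan-5-ol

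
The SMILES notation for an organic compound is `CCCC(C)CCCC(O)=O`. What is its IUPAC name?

5-methyloctanoic acid

The longest chain bearing the –COOH group is 8 carbons long (octane).
The principal characteristic group is a carboxylic acid (terminal –COOH), named with the suffix -oic acid.
The numbering direction is chosen so that the carboxylic acid carbon is C-1 by definition.
With this numbering: a methyl group at C-5.
Assembling the pieces gives 5-methyloctanoic acid.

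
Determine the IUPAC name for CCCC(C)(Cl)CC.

3-chloro-3-methylhexane

The longest carbon chain is 6 atoms: the parent is hexane.
Number the chain so that the substituent locant set {3,3} is lower than {4,4} at the first point of difference.
That gives a chloro group at C-3; a methyl group at C-3.
The substituents are ordered alphabetically, ignoring any di-/tri- multipliers.
Putting it together: 3-chloro-3-methylhexane.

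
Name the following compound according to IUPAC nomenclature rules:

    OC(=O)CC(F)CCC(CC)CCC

6-ethyl-3-fluorononanoic acid

Counting along the main chain through the –COOH group gives 9 carbons: the parent is nonane.
The principal characteristic group is a carboxylic acid (terminal –COOH), named with the suffix -oic acid.
Number the chain so that the carboxylic acid carbon is C-1 by definition.
This places an ethyl group at C-6; a fluoro group at C-3.
Prefixes are listed alphabetically: ethyl, fluoro.
The name is 6-ethyl-3-fluorononanoic acid.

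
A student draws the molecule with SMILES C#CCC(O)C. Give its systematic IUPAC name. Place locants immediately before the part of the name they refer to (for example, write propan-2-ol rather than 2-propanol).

The longest carbon chain that includes the –OH group and the multiple bond has 5 carbons, so the parent hydride is pentane.
The highest-priority functional group is an alcohol (–OH), so the name ends in -ol.
The chain contains a C≡C triple bond, so the unsaturation ending is -yne.
Number the chain so that numbering from this end puts the hydroxyl group at C-2 rather than C-4.
That gives the hydroxyl at C-2; the triple bond between C-4 and C-5.
Putting it together: pent-4-yn-2-ol.

pent-4-yn-2-ol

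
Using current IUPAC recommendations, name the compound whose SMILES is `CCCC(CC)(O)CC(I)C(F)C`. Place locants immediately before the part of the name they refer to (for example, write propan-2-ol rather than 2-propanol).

4-ethyl-7-fluoro-6-iodooctan-4-ol

Counting along the main chain through the –OH group gives 8 carbons: the parent is octane.
An alcohol (–OH) is the principal characteristic group, giving the suffix -ol.
The numbering direction is chosen so that numbering from this end puts the hydroxyl group at C-4 rather than C-5.
With this numbering: the hydroxyl at C-4; an ethyl group at C-4; a fluoro group at C-7; an iodo group at C-6.
The substituents are ordered alphabetically, ignoring any di-/tri- multipliers.
Putting it together: 4-ethyl-7-fluoro-6-iodooctan-4-ol.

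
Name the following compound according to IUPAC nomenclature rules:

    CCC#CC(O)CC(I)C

2-iodooct-5-yn-4-ol

The longest carbon chain that includes the –OH group and the multiple bond has 8 carbons, so the parent hydride is octane.
The highest-priority functional group is an alcohol (–OH), so the name ends in -ol.
A C≡C triple bond in the chain gives the infix -yne-.
Number the chain so that numbering from this end puts the hydroxyl group at C-4 rather than C-5.
With this numbering: the hydroxyl at C-4; the triple bond between C-5 and C-6; an iodo group at C-2.
Assembling the pieces gives 2-iodooct-5-yn-4-ol.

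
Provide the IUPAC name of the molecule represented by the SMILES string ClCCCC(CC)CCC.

The parent chain contains 7 carbons (heptane).
The numbering direction is chosen so that the substituent locant set {1,4} is lower than {4,7} at the first point of difference.
With this numbering: a chloro group at C-1; an ethyl group at C-4.
Prefixes are listed alphabetically: chloro, ethyl.
The name is 1-chloro-4-ethylheptane.

1-chloro-4-ethylheptane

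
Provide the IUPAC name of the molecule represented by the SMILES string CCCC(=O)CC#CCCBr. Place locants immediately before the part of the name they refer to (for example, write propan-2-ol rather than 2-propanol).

The longest carbon chain that includes the carbonyl and the multiple bond has 9 carbons, so the parent hydride is nonane.
A ketone (C=O on an internal carbon) is the principal characteristic group, giving the suffix -one.
A C≡C triple bond in the chain gives the infix -yne-.
Number the chain so that numbering from this end puts the carbonyl group at C-4 rather than C-6.
This places the carbonyl at C-4; the triple bond between C-6 and C-7; a bromo group at C-9.
Assembling the pieces gives 9-bromonon-6-yn-4-one.

9-bromonon-6-yn-4-one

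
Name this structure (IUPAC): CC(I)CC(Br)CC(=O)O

Counting along the main chain through the –COOH group gives 6 carbons: the parent is hexane.
The principal characteristic group is a carboxylic acid (terminal –COOH), named with the suffix -oic acid.
Choose the numbering such that the carboxylic acid carbon is C-1 by definition.
That gives a bromo group at C-3; an iodo group at C-5.
Substituent prefixes are cited in alphabetical order (multiplying prefixes like di-/tri- are ignored for ordering).
Putting it together: 3-bromo-5-iodohexanoic acid.

3-bromo-5-iodohexanoic acid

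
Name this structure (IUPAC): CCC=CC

pent-2-ene

The longest carbon chain that includes the multiple bond has 5 carbons, so the parent hydride is pentane.
The chain contains a C=C double bond, so the unsaturation ending is -ene.
Number the chain so that numbering from this end puts the double bond at C-2 rather than C-3.
With this numbering: the double bond between C-2 and C-3.
The name is pent-2-ene.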